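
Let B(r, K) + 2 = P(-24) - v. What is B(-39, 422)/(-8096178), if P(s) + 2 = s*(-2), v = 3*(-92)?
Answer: -160/4048089 ≈ -3.9525e-5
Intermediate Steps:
v = -276
P(s) = -2 - 2*s (P(s) = -2 + s*(-2) = -2 - 2*s)
B(r, K) = 320 (B(r, K) = -2 + ((-2 - 2*(-24)) - 1*(-276)) = -2 + ((-2 + 48) + 276) = -2 + (46 + 276) = -2 + 322 = 320)
B(-39, 422)/(-8096178) = 320/(-8096178) = 320*(-1/8096178) = -160/4048089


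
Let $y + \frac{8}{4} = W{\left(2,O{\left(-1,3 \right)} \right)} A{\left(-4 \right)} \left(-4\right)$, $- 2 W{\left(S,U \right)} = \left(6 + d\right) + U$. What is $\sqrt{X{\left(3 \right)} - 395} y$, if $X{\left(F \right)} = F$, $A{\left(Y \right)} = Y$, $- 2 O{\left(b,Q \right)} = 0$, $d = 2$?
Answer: $- 924 i \sqrt{2} \approx - 1306.7 i$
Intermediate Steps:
$O{\left(b,Q \right)} = 0$ ($O{\left(b,Q \right)} = \left(- \frac{1}{2}\right) 0 = 0$)
$W{\left(S,U \right)} = -4 - \frac{U}{2}$ ($W{\left(S,U \right)} = - \frac{\left(6 + 2\right) + U}{2} = - \frac{8 + U}{2} = -4 - \frac{U}{2}$)
$y = -66$ ($y = -2 + \left(-4 - 0\right) \left(-4\right) \left(-4\right) = -2 + \left(-4 + 0\right) \left(-4\right) \left(-4\right) = -2 + \left(-4\right) \left(-4\right) \left(-4\right) = -2 + 16 \left(-4\right) = -2 - 64 = -66$)
$\sqrt{X{\left(3 \right)} - 395} y = \sqrt{3 - 395} \left(-66\right) = \sqrt{-392} \left(-66\right) = 14 i \sqrt{2} \left(-66\right) = - 924 i \sqrt{2}$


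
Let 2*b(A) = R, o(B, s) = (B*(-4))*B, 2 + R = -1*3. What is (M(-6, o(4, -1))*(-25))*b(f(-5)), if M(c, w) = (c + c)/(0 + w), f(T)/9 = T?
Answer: 375/32 ≈ 11.719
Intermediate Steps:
f(T) = 9*T
R = -5 (R = -2 - 1*3 = -2 - 3 = -5)
o(B, s) = -4*B² (o(B, s) = (-4*B)*B = -4*B²)
M(c, w) = 2*c/w (M(c, w) = (2*c)/w = 2*c/w)
b(A) = -5/2 (b(A) = (½)*(-5) = -5/2)
(M(-6, o(4, -1))*(-25))*b(f(-5)) = ((2*(-6)/(-4*4²))*(-25))*(-5/2) = ((2*(-6)/(-4*16))*(-25))*(-5/2) = ((2*(-6)/(-64))*(-25))*(-5/2) = ((2*(-6)*(-1/64))*(-25))*(-5/2) = ((3/16)*(-25))*(-5/2) = -75/16*(-5/2) = 375/32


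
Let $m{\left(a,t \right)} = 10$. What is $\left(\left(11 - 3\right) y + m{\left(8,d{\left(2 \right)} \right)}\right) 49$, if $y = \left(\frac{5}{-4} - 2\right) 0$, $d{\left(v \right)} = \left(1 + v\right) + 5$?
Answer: $490$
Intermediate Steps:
$d{\left(v \right)} = 6 + v$
$y = 0$ ($y = \left(5 \left(- \frac{1}{4}\right) - 2\right) 0 = \left(- \frac{5}{4} - 2\right) 0 = \left(- \frac{13}{4}\right) 0 = 0$)
$\left(\left(11 - 3\right) y + m{\left(8,d{\left(2 \right)} \right)}\right) 49 = \left(\left(11 - 3\right) 0 + 10\right) 49 = \left(8 \cdot 0 + 10\right) 49 = \left(0 + 10\right) 49 = 10 \cdot 49 = 490$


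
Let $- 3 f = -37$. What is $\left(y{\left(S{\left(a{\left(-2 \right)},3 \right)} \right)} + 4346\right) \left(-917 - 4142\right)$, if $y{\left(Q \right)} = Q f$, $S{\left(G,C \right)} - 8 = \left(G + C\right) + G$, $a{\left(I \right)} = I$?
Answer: $- \frac{67269523}{3} \approx -2.2423 \cdot 10^{7}$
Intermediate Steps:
$f = \frac{37}{3}$ ($f = \left(- \frac{1}{3}\right) \left(-37\right) = \frac{37}{3} \approx 12.333$)
$S{\left(G,C \right)} = 8 + C + 2 G$ ($S{\left(G,C \right)} = 8 + \left(\left(G + C\right) + G\right) = 8 + \left(\left(C + G\right) + G\right) = 8 + \left(C + 2 G\right) = 8 + C + 2 G$)
$y{\left(Q \right)} = \frac{37 Q}{3}$ ($y{\left(Q \right)} = Q \frac{37}{3} = \frac{37 Q}{3}$)
$\left(y{\left(S{\left(a{\left(-2 \right)},3 \right)} \right)} + 4346\right) \left(-917 - 4142\right) = \left(\frac{37 \left(8 + 3 + 2 \left(-2\right)\right)}{3} + 4346\right) \left(-917 - 4142\right) = \left(\frac{37 \left(8 + 3 - 4\right)}{3} + 4346\right) \left(-5059\right) = \left(\frac{37}{3} \cdot 7 + 4346\right) \left(-5059\right) = \left(\frac{259}{3} + 4346\right) \left(-5059\right) = \frac{13297}{3} \left(-5059\right) = - \frac{67269523}{3}$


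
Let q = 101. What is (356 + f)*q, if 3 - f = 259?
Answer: 10100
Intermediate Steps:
f = -256 (f = 3 - 1*259 = 3 - 259 = -256)
(356 + f)*q = (356 - 256)*101 = 100*101 = 10100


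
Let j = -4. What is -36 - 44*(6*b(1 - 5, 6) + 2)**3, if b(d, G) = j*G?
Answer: 125984636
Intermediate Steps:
b(d, G) = -4*G
-36 - 44*(6*b(1 - 5, 6) + 2)**3 = -36 - 44*(6*(-4*6) + 2)**3 = -36 - 44*(6*(-24) + 2)**3 = -36 - 44*(-144 + 2)**3 = -36 - 44*(-142)**3 = -36 - 44*(-2863288) = -36 + 125984672 = 125984636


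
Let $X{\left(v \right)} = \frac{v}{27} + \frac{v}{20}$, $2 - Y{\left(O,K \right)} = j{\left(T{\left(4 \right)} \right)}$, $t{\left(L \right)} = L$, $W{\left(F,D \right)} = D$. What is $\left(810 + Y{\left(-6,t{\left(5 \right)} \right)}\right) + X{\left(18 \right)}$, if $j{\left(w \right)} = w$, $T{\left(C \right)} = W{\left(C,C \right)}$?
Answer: $\frac{24287}{30} \approx 809.57$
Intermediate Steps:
$T{\left(C \right)} = C$
$Y{\left(O,K \right)} = -2$ ($Y{\left(O,K \right)} = 2 - 4 = -2$)
$X{\left(v \right)} = \frac{47 v}{540}$ ($X{\left(v \right)} = v \frac{1}{27} + v \frac{1}{20} = \frac{v}{27} + \frac{v}{20} = \frac{47 v}{540}$)
$\left(810 + Y{\left(-6,t{\left(5 \right)} \right)}\right) + X{\left(18 \right)} = \left(810 - 2\right) + \frac{47}{540} \cdot 18 = 808 + \frac{47}{30} = \frac{24287}{30}$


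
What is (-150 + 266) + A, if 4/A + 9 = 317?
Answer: 8933/77 ≈ 116.01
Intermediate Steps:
A = 1/77 (A = 4/(-9 + 317) = 4/308 = 4*(1/308) = 1/77 ≈ 0.012987)
(-150 + 266) + A = (-150 + 266) + 1/77 = 116 + 1/77 = 8933/77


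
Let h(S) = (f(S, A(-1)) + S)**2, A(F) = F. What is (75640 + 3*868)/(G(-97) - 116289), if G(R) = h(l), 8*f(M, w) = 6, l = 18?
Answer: -1251904/1854999 ≈ -0.67488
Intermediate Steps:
f(M, w) = 3/4 (f(M, w) = (1/8)*6 = 3/4)
h(S) = (3/4 + S)**2
G(R) = 5625/16 (G(R) = (3 + 4*18)**2/16 = (3 + 72)**2/16 = (1/16)*75**2 = (1/16)*5625 = 5625/16)
(75640 + 3*868)/(G(-97) - 116289) = (75640 + 3*868)/(5625/16 - 116289) = (75640 + 2604)/(-1854999/16) = 78244*(-16/1854999) = -1251904/1854999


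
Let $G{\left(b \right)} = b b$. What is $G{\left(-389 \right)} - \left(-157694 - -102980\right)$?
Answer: $206035$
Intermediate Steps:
$G{\left(b \right)} = b^{2}$
$G{\left(-389 \right)} - \left(-157694 - -102980\right) = \left(-389\right)^{2} - \left(-157694 - -102980\right) = 151321 - \left(-157694 + 102980\right) = 151321 - -54714 = 151321 + 54714 = 206035$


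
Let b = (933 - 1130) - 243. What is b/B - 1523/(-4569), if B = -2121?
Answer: 1147/2121 ≈ 0.54078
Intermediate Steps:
b = -440 (b = -197 - 243 = -440)
b/B - 1523/(-4569) = -440/(-2121) - 1523/(-4569) = -440*(-1/2121) - 1523*(-1/4569) = 440/2121 + ⅓ = 1147/2121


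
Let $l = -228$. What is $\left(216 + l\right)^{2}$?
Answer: $144$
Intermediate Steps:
$\left(216 + l\right)^{2} = \left(216 - 228\right)^{2} = \left(-12\right)^{2} = 144$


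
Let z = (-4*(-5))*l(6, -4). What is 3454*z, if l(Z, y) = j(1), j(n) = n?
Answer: 69080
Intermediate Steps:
l(Z, y) = 1
z = 20 (z = -4*(-5)*1 = 20*1 = 20)
3454*z = 3454*20 = 69080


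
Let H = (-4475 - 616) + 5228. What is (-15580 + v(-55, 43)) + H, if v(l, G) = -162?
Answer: -15605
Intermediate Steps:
H = 137 (H = -5091 + 5228 = 137)
(-15580 + v(-55, 43)) + H = (-15580 - 162) + 137 = -15742 + 137 = -15605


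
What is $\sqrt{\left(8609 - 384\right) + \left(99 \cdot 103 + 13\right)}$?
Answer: $\sqrt{18435} \approx 135.78$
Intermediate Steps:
$\sqrt{\left(8609 - 384\right) + \left(99 \cdot 103 + 13\right)} = \sqrt{\left(8609 - 384\right) + \left(10197 + 13\right)} = \sqrt{8225 + 10210} = \sqrt{18435}$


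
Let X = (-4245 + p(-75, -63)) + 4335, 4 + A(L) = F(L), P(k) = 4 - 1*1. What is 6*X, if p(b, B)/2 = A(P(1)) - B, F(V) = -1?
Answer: 1236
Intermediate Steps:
P(k) = 3 (P(k) = 4 - 1 = 3)
A(L) = -5 (A(L) = -4 - 1 = -5)
p(b, B) = -10 - 2*B (p(b, B) = 2*(-5 - B) = -10 - 2*B)
X = 206 (X = (-4245 + (-10 - 2*(-63))) + 4335 = (-4245 + (-10 + 126)) + 4335 = (-4245 + 116) + 4335 = -4129 + 4335 = 206)
6*X = 6*206 = 1236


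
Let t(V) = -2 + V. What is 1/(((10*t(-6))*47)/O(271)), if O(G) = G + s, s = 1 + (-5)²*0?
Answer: -17/235 ≈ -0.072340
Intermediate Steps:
s = 1 (s = 1 + 25*0 = 1 + 0 = 1)
O(G) = 1 + G (O(G) = G + 1 = 1 + G)
1/(((10*t(-6))*47)/O(271)) = 1/(((10*(-2 - 6))*47)/(1 + 271)) = 1/(((10*(-8))*47)/272) = 1/(-80*47*(1/272)) = 1/(-3760*1/272) = 1/(-235/17) = -17/235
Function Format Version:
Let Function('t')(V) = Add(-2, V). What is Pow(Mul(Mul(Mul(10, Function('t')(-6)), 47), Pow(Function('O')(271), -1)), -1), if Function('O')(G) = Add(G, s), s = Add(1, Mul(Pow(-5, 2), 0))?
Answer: Rational(-17, 235) ≈ -0.072340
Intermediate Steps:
s = 1 (s = Add(1, Mul(25, 0)) = Add(1, 0) = 1)
Function('O')(G) = Add(1, G) (Function('O')(G) = Add(G, 1) = Add(1, G))
Pow(Mul(Mul(Mul(10, Function('t')(-6)), 47), Pow(Function('O')(271), -1)), -1) = Pow(Mul(Mul(Mul(10, Add(-2, -6)), 47), Pow(Add(1, 271), -1)), -1) = Pow(Mul(Mul(Mul(10, -8), 47), Pow(272, -1)), -1) = Pow(Mul(Mul(-80, 47), Rational(1, 272)), -1) = Pow(Mul(-3760, Rational(1, 272)), -1) = Pow(Rational(-235, 17), -1) = Rational(-17, 235)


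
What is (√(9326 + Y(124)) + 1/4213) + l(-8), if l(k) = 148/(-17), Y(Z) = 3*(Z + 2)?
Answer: -623507/71621 + 2*√2426 ≈ 89.803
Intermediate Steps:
Y(Z) = 6 + 3*Z (Y(Z) = 3*(2 + Z) = 6 + 3*Z)
l(k) = -148/17 (l(k) = 148*(-1/17) = -148/17)
(√(9326 + Y(124)) + 1/4213) + l(-8) = (√(9326 + (6 + 3*124)) + 1/4213) - 148/17 = (√(9326 + (6 + 372)) + 1/4213) - 148/17 = (√(9326 + 378) + 1/4213) - 148/17 = (√9704 + 1/4213) - 148/17 = (2*√2426 + 1/4213) - 148/17 = (1/4213 + 2*√2426) - 148/17 = -623507/71621 + 2*√2426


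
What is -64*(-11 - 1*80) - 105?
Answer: 5719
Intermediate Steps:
-64*(-11 - 1*80) - 105 = -64*(-11 - 80) - 105 = -64*(-91) - 105 = 5824 - 105 = 5719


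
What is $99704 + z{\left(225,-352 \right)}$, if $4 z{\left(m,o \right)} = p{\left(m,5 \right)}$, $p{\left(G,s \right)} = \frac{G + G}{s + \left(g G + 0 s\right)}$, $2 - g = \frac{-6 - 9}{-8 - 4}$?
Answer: $\frac{13858946}{139} \approx 99705.0$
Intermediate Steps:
$g = \frac{3}{4}$ ($g = 2 - \frac{-6 - 9}{-8 - 4} = 2 - - \frac{15}{-8 - 4} = 2 - - \frac{15}{-12} = 2 - \left(-15\right) \left(- \frac{1}{12}\right) = 2 - \frac{5}{4} = \frac{3}{4} \approx 0.75$)
$p{\left(G,s \right)} = \frac{2 G}{s + \frac{3 G}{4}}$ ($p{\left(G,s \right)} = \frac{G + G}{s + \left(\frac{3 G}{4} + 0 s\right)} = \frac{2 G}{s + \left(\frac{3 G}{4} + 0\right)} = \frac{2 G}{s + \frac{3 G}{4}}$)
$z{\left(m,o \right)} = \frac{2 m}{20 + 3 m}$ ($z{\left(m,o \right)} = \frac{8 m \frac{1}{3 m + 4 \cdot 5}}{4} = \frac{8 m \frac{1}{3 m + 20}}{4} = \frac{8 m \frac{1}{20 + 3 m}}{4} = \frac{2 m}{20 + 3 m}$)
$99704 + z{\left(225,-352 \right)} = 99704 + 2 \cdot 225 \frac{1}{20 + 3 \cdot 225} = 99704 + 2 \cdot 225 \frac{1}{20 + 675} = 99704 + 2 \cdot 225 \cdot \frac{1}{695} = 99704 + \frac{90}{139} = \frac{13858946}{139}$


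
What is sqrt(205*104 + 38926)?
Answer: 3*sqrt(6694) ≈ 245.45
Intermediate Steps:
sqrt(205*104 + 38926) = sqrt(21320 + 38926) = sqrt(60246) = 3*sqrt(6694)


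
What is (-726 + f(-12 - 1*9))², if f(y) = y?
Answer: 558009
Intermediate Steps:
(-726 + f(-12 - 1*9))² = (-726 + (-12 - 1*9))² = (-726 + (-12 - 9))² = (-726 - 21)² = (-747)² = 558009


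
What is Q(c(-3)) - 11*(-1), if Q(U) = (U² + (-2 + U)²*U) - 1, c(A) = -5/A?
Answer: 350/27 ≈ 12.963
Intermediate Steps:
Q(U) = -1 + U² + U*(-2 + U)² (Q(U) = (U² + U*(-2 + U)²) - 1 = -1 + U² + U*(-2 + U)²)
Q(c(-3)) - 11*(-1) = (-1 + (-5/(-3))² + (-5/(-3))*(-2 - 5/(-3))²) - 11*(-1) = (-1 + (-5*(-⅓))² + (-5*(-⅓))*(-2 - 5*(-⅓))²) + 11 = (-1 + (5/3)² + 5*(-2 + 5/3)²/3) + 11 = (-1 + 25/9 + 5*(-⅓)²/3) + 11 = (-1 + 25/9 + (5/3)*(⅑)) + 11 = (-1 + 25/9 + 5/27) + 11 = 53/27 + 11 = 350/27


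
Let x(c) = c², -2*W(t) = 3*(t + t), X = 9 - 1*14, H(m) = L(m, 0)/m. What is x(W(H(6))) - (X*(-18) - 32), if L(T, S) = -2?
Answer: -57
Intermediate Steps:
H(m) = -2/m
X = -5 (X = 9 - 14 = -5)
W(t) = -3*t (W(t) = -3*(t + t)/2 = -3*2*t/2 = -3*t)
x(W(H(6))) - (X*(-18) - 32) = (-(-6)/6)² - (-5*(-18) - 32) = (-(-6)/6)² - (90 - 32) = (-3*(-⅓))² - 1*58 = 1² - 58 = 1 - 58 = -57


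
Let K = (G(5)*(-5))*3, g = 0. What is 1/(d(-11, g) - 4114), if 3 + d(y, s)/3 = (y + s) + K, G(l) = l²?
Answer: -1/5281 ≈ -0.00018936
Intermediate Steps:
K = -375 (K = (5²*(-5))*3 = (25*(-5))*3 = -125*3 = -375)
d(y, s) = -1134 + 3*s + 3*y (d(y, s) = -9 + 3*((y + s) - 375) = -9 + 3*((s + y) - 375) = -9 + 3*(-375 + s + y) = -9 + (-1125 + 3*s + 3*y) = -1134 + 3*s + 3*y)
1/(d(-11, g) - 4114) = 1/((-1134 + 3*0 + 3*(-11)) - 4114) = 1/((-1134 + 0 - 33) - 4114) = 1/(-1167 - 4114) = 1/(-5281) = -1/5281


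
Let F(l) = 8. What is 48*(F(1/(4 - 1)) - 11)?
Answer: -144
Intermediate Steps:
48*(F(1/(4 - 1)) - 11) = 48*(8 - 11) = 48*(-3) = -144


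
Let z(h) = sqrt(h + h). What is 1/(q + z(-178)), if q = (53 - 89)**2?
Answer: 324/419993 - I*sqrt(89)/839986 ≈ 0.00077144 - 1.1231e-5*I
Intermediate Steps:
z(h) = sqrt(2)*sqrt(h) (z(h) = sqrt(2*h) = sqrt(2)*sqrt(h))
q = 1296 (q = (-36)**2 = 1296)
1/(q + z(-178)) = 1/(1296 + sqrt(2)*sqrt(-178)) = 1/(1296 + sqrt(2)*(I*sqrt(178))) = 1/(1296 + 2*I*sqrt(89))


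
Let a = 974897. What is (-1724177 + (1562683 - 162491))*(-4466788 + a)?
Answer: 1131320305635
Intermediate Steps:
(-1724177 + (1562683 - 162491))*(-4466788 + a) = (-1724177 + (1562683 - 162491))*(-4466788 + 974897) = (-1724177 + 1400192)*(-3491891) = -323985*(-3491891) = 1131320305635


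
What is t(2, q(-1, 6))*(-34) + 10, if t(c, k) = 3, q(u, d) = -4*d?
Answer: -92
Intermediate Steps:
t(2, q(-1, 6))*(-34) + 10 = 3*(-34) + 10 = -102 + 10 = -92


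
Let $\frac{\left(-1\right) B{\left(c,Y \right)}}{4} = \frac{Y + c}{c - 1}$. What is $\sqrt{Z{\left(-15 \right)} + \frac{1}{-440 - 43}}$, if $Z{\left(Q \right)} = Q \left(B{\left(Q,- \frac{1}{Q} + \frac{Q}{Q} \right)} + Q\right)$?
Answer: $\frac{\sqrt{258715569}}{966} \approx 16.651$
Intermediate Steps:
$B{\left(c,Y \right)} = - \frac{4 \left(Y + c\right)}{-1 + c}$ ($B{\left(c,Y \right)} = - 4 \frac{Y + c}{c - 1} = - 4 \frac{Y + c}{-1 + c} = - \frac{4 \left(Y + c\right)}{-1 + c}$)
$Z{\left(Q \right)} = Q \left(Q + \frac{4 \left(-1 + \frac{1}{Q} - Q\right)}{-1 + Q}\right)$ ($Z{\left(Q \right)} = Q \left(\frac{4 \left(- (- \frac{1}{Q} + \frac{Q}{Q}) - Q\right)}{-1 + Q} + Q\right) = Q \left(\frac{4 \left(- (- \frac{1}{Q} + 1) - Q\right)}{-1 + Q} + Q\right) = Q \left(\frac{4 \left(- (1 - \frac{1}{Q}) - Q\right)}{-1 + Q} + Q\right) = Q \left(\frac{4 \left(\left(-1 + \frac{1}{Q}\right) - Q\right)}{-1 + Q} + Q\right) = Q \left(\frac{4 \left(-1 + \frac{1}{Q} - Q\right)}{-1 + Q} + Q\right) = Q \left(Q + \frac{4 \left(-1 + \frac{1}{Q} - Q\right)}{-1 + Q}\right)$)
$\sqrt{Z{\left(-15 \right)} + \frac{1}{-440 - 43}} = \sqrt{\frac{4 + \left(-15\right)^{3} - 5 \left(-15\right)^{2} - -60}{-1 - 15} + \frac{1}{-440 - 43}} = \sqrt{\frac{4 - 3375 - 1125 + 60}{-16} + \frac{1}{-483}} = \sqrt{- \frac{4 - 3375 - 1125 + 60}{16} - \frac{1}{483}} = \sqrt{\left(- \frac{1}{16}\right) \left(-4436\right) - \frac{1}{483}} = \sqrt{\frac{1109}{4} - \frac{1}{483}} = \sqrt{\frac{535643}{1932}} = \frac{\sqrt{258715569}}{966}$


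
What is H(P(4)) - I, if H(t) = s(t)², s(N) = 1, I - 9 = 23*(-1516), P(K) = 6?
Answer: 34860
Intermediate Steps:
I = -34859 (I = 9 + 23*(-1516) = 9 - 34868 = -34859)
H(t) = 1 (H(t) = 1² = 1)
H(P(4)) - I = 1 - 1*(-34859) = 1 + 34859 = 34860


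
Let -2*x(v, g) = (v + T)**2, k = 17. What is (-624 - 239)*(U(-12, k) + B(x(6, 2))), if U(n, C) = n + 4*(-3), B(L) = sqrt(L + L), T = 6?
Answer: 20712 - 10356*I ≈ 20712.0 - 10356.0*I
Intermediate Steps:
x(v, g) = -(6 + v)**2/2 (x(v, g) = -(v + 6)**2/2 = -(6 + v)**2/2)
B(L) = sqrt(2)*sqrt(L) (B(L) = sqrt(2*L) = sqrt(2)*sqrt(L))
U(n, C) = -12 + n (U(n, C) = n - 12 = -12 + n)
(-624 - 239)*(U(-12, k) + B(x(6, 2))) = (-624 - 239)*((-12 - 12) + sqrt(2)*sqrt(-(6 + 6)**2/2)) = -863*(-24 + sqrt(2)*sqrt(-1/2*12**2)) = -863*(-24 + sqrt(2)*sqrt(-1/2*144)) = -863*(-24 + sqrt(2)*sqrt(-72)) = -863*(-24 + sqrt(2)*(6*I*sqrt(2))) = -863*(-24 + 12*I) = 20712 - 10356*I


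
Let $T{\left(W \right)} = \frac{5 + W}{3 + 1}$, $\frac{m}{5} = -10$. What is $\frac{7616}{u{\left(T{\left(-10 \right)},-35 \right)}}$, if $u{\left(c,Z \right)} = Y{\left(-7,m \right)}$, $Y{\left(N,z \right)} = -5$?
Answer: $- \frac{7616}{5} \approx -1523.2$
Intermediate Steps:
$m = -50$ ($m = 5 \left(-10\right) = -50$)
$T{\left(W \right)} = \frac{5}{4} + \frac{W}{4}$ ($T{\left(W \right)} = \frac{5 + W}{4} = \left(5 + W\right) \frac{1}{4} = \frac{5}{4} + \frac{W}{4}$)
$u{\left(c,Z \right)} = -5$
$\frac{7616}{u{\left(T{\left(-10 \right)},-35 \right)}} = \frac{7616}{-5} = 7616 \left(- \frac{1}{5}\right) = - \frac{7616}{5}$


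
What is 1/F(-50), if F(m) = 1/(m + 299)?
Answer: 249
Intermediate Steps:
F(m) = 1/(299 + m)
1/F(-50) = 1/(1/(299 - 50)) = 1/(1/249) = 249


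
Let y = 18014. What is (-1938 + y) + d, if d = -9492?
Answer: 6584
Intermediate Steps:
(-1938 + y) + d = (-1938 + 18014) - 9492 = 16076 - 9492 = 6584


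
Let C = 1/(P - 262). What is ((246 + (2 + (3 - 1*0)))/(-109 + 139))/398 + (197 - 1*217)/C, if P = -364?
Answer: 149489051/11940 ≈ 12520.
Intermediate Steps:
C = -1/626 (C = 1/(-364 - 262) = 1/(-626) = -1/626 ≈ -0.0015974)
((246 + (2 + (3 - 1*0)))/(-109 + 139))/398 + (197 - 1*217)/C = ((246 + (2 + (3 - 1*0)))/(-109 + 139))/398 + (197 - 1*217)/(-1/626) = ((246 + (2 + (3 + 0)))/30)*(1/398) + (197 - 217)*(-626) = ((246 + (2 + 3))*(1/30))*(1/398) - 20*(-626) = ((246 + 5)*(1/30))*(1/398) + 12520 = (251*(1/30))*(1/398) + 12520 = (251/30)*(1/398) + 12520 = 251/11940 + 12520 = 149489051/11940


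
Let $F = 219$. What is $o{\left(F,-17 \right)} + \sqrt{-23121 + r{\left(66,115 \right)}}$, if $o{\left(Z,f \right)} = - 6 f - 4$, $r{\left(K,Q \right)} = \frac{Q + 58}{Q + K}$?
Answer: $98 + \frac{2 i \sqrt{189358942}}{181} \approx 98.0 + 152.05 i$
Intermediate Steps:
$r{\left(K,Q \right)} = \frac{58 + Q}{K + Q}$
$o{\left(Z,f \right)} = -4 - 6 f$
$o{\left(F,-17 \right)} + \sqrt{-23121 + r{\left(66,115 \right)}} = \left(-4 - -102\right) + \sqrt{-23121 + \frac{58 + 115}{66 + 115}} = \left(-4 + 102\right) + \sqrt{-23121 + \frac{1}{181} \cdot 173} = 98 + \sqrt{-23121 + \frac{1}{181} \cdot 173} = 98 + \sqrt{-23121 + \frac{173}{181}} = 98 + \sqrt{- \frac{4184728}{181}} = 98 + \frac{2 i \sqrt{189358942}}{181}$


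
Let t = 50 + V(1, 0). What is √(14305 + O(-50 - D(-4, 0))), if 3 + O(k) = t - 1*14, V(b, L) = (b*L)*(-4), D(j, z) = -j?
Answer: √14338 ≈ 119.74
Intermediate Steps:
V(b, L) = -4*L*b (V(b, L) = (L*b)*(-4) = -4*L*b)
t = 50 (t = 50 - 4*0*1 = 50 + 0 = 50)
O(k) = 33 (O(k) = -3 + (50 - 1*14) = -3 + (50 - 14) = -3 + 36 = 33)
√(14305 + O(-50 - D(-4, 0))) = √(14305 + 33) = √14338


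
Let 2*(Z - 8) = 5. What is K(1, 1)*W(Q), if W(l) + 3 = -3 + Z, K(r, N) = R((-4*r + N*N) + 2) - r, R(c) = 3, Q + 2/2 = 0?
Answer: 9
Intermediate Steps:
Z = 21/2 (Z = 8 + (1/2)*5 = 8 + 5/2 = 21/2 ≈ 10.500)
Q = -1 (Q = -1 + 0 = -1)
K(r, N) = 3 - r
W(l) = 9/2 (W(l) = -3 + (-3 + 21/2) = -3 + 15/2 = 9/2)
K(1, 1)*W(Q) = (3 - 1*1)*(9/2) = (3 - 1)*(9/2) = 2*(9/2) = 9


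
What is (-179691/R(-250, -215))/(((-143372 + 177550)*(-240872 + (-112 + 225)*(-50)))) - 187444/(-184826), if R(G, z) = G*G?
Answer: 16451391531896761461/16221617604464750000 ≈ 1.0142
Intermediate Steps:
R(G, z) = G²
(-179691/R(-250, -215))/(((-143372 + 177550)*(-240872 + (-112 + 225)*(-50)))) - 187444/(-184826) = (-179691/((-250)²))/(((-143372 + 177550)*(-240872 + (-112 + 225)*(-50)))) - 187444/(-184826) = (-179691/62500)/((34178*(-240872 + 113*(-50)))) - 187444*(-1/184826) = (-179691*1/62500)/((34178*(-240872 - 5650))) + 93722/92413 = -179691/(62500*(34178*(-246522))) + 93722/92413 = -179691/62500/(-8425628916) + 93722/92413 = -179691/62500*(-1/8425628916) + 93722/92413 = 59897/175533935750000 + 93722/92413 = 16451391531896761461/16221617604464750000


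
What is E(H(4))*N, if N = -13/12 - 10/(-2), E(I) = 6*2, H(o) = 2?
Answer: 47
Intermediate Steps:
E(I) = 12
N = 47/12 (N = -13*1/12 - 10*(-1/2) = -13/12 + 5 = 47/12 ≈ 3.9167)
E(H(4))*N = 12*(47/12) = 47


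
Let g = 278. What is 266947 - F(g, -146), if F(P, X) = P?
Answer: 266669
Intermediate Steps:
266947 - F(g, -146) = 266947 - 1*278 = 266947 - 278 = 266669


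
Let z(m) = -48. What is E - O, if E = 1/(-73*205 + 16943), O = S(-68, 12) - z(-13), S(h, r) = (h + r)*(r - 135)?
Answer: -13719407/1978 ≈ -6936.0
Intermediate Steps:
S(h, r) = (-135 + r)*(h + r) (S(h, r) = (h + r)*(-135 + r) = (-135 + r)*(h + r))
O = 6936 (O = (12² - 135*(-68) - 135*12 - 68*12) - 1*(-48) = (144 + 9180 - 1620 - 816) + 48 = 6888 + 48 = 6936)
E = 1/1978 (E = 1/(-14965 + 16943) = 1/1978 ≈ 0.00050556)
E - O = 1/1978 - 1*6936 = 1/1978 - 6936 = -13719407/1978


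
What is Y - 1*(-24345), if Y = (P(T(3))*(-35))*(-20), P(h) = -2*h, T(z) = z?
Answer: 20145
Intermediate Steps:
Y = -4200 (Y = (-2*3*(-35))*(-20) = -6*(-35)*(-20) = 210*(-20) = -4200)
Y - 1*(-24345) = -4200 - 1*(-24345) = -4200 + 24345 = 20145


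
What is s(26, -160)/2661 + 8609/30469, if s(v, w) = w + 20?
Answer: 18642889/81078009 ≈ 0.22994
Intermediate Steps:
s(v, w) = 20 + w
s(26, -160)/2661 + 8609/30469 = (20 - 160)/2661 + 8609/30469 = -140*1/2661 + 8609*(1/30469) = -140/2661 + 8609/30469 = 18642889/81078009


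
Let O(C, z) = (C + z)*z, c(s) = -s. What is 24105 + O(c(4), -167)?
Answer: 52662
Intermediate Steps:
O(C, z) = z*(C + z)
24105 + O(c(4), -167) = 24105 - 167*(-1*4 - 167) = 24105 - 167*(-4 - 167) = 24105 - 167*(-171) = 24105 + 28557 = 52662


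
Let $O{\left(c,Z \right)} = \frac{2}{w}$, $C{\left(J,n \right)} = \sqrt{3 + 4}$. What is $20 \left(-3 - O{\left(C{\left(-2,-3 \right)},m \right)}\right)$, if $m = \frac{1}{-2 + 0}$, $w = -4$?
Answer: $-50$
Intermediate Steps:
$C{\left(J,n \right)} = \sqrt{7}$
$m = - \frac{1}{2}$ ($m = \frac{1}{-2} = - \frac{1}{2} \approx -0.5$)
$O{\left(c,Z \right)} = - \frac{1}{2}$ ($O{\left(c,Z \right)} = \frac{2}{-4} = 2 \left(- \frac{1}{4}\right) = - \frac{1}{2}$)
$20 \left(-3 - O{\left(C{\left(-2,-3 \right)},m \right)}\right) = 20 \left(-3 - - \frac{1}{2}\right) = 20 \left(-3 + \frac{1}{2}\right) = 20 \left(- \frac{5}{2}\right) = -50$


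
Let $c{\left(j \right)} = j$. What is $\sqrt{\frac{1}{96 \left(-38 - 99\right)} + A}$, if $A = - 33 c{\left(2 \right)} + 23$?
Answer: $\frac{i \sqrt{464871414}}{3288} \approx 6.5574 i$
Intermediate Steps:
$A = -43$ ($A = \left(-33\right) 2 + 23 = -66 + 23 = -43$)
$\sqrt{\frac{1}{96 \left(-38 - 99\right)} + A} = \sqrt{\frac{1}{96 \left(-38 - 99\right)} - 43} = \sqrt{\frac{1}{96 \left(-137\right)} - 43} = \sqrt{\frac{1}{-13152} - 43} = \sqrt{- \frac{1}{13152} - 43} = \sqrt{- \frac{565537}{13152}} = \frac{i \sqrt{464871414}}{3288}$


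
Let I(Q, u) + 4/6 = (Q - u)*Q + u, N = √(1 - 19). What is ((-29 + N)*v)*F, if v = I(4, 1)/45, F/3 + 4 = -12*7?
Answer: 94424/45 - 3256*I*√2/15 ≈ 2098.3 - 306.98*I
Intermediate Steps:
N = 3*I*√2 (N = √(-18) = 3*I*√2 ≈ 4.2426*I)
I(Q, u) = -⅔ + u + Q*(Q - u) (I(Q, u) = -⅔ + ((Q - u)*Q + u) = -⅔ + (Q*(Q - u) + u) = -⅔ + (u + Q*(Q - u)) = -⅔ + u + Q*(Q - u))
F = -264 (F = -12 + 3*(-12*7) = -12 + 3*(-84) = -12 - 252 = -264)
v = 37/135 (v = (-⅔ + 1 + 4² - 1*4*1)/45 = (-⅔ + 1 + 16 - 4)*(1/45) = (37/3)*(1/45) = 37/135 ≈ 0.27407)
((-29 + N)*v)*F = ((-29 + 3*I*√2)*(37/135))*(-264) = (-1073/135 + 37*I*√2/45)*(-264) = 94424/45 - 3256*I*√2/15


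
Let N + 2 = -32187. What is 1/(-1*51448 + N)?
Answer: -1/83637 ≈ -1.1956e-5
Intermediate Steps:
N = -32189 (N = -2 - 32187 = -32189)
1/(-1*51448 + N) = 1/(-1*51448 - 32189) = 1/(-51448 - 32189) = 1/(-83637) = -1/83637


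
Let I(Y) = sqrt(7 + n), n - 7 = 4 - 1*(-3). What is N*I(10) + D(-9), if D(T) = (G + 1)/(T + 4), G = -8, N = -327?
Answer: 7/5 - 327*sqrt(21) ≈ -1497.1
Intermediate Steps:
D(T) = -7/(4 + T) (D(T) = (-8 + 1)/(T + 4) = -7/(4 + T))
n = 14 (n = 7 + (4 - 1*(-3)) = 7 + (4 + 3) = 7 + 7 = 14)
I(Y) = sqrt(21) (I(Y) = sqrt(7 + 14) = sqrt(21))
N*I(10) + D(-9) = -327*sqrt(21) - 7/(4 - 9) = -327*sqrt(21) - 7/(-5) = -327*sqrt(21) - 7*(-1/5) = -327*sqrt(21) + 7/5 = 7/5 - 327*sqrt(21)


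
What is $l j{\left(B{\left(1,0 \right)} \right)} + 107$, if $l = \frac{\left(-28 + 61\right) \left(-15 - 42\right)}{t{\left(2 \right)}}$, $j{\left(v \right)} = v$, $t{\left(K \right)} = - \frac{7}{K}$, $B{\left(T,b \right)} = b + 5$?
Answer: $\frac{19559}{7} \approx 2794.1$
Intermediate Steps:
$B{\left(T,b \right)} = 5 + b$
$l = \frac{3762}{7}$ ($l = \frac{\left(-28 + 61\right) \left(-15 - 42\right)}{\left(-7\right) \frac{1}{2}} = \frac{33 \left(-57\right)}{\left(-7\right) \frac{1}{2}} = - \frac{1881}{- \frac{7}{2}} = \left(-1881\right) \left(- \frac{2}{7}\right) = \frac{3762}{7} \approx 537.43$)
$l j{\left(B{\left(1,0 \right)} \right)} + 107 = \frac{3762 \left(5 + 0\right)}{7} + 107 = \frac{3762}{7} \cdot 5 + 107 = \frac{18810}{7} + 107 = \frac{19559}{7}$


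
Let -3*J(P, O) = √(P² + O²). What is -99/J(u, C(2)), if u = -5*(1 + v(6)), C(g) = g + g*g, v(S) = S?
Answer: 297*√1261/1261 ≈ 8.3637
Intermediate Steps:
C(g) = g + g²
u = -35 (u = -5*(1 + 6) = -5*7 = -35)
J(P, O) = -√(O² + P²)/3 (J(P, O) = -√(P² + O²)/3 = -√(O² + P²)/3)
-99/J(u, C(2)) = -99/(-√((2*(1 + 2))² + (-35)²)/3) = -99/(-√((2*3)² + 1225)/3) = -99/(-√(6² + 1225)/3) = -99/(-√(36 + 1225)/3) = -99/(-√1261/3) = -3*√1261/1261*(-99) = 297*√1261/1261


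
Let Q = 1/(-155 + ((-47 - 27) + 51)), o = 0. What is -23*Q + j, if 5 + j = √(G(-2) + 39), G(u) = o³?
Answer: -867/178 + √39 ≈ 1.3742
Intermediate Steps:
G(u) = 0 (G(u) = 0³ = 0)
Q = -1/178 (Q = 1/(-155 + (-74 + 51)) = 1/(-155 - 23) = 1/(-178) = -1/178 ≈ -0.0056180)
j = -5 + √39 (j = -5 + √(0 + 39) = -5 + √39 ≈ 1.2450)
-23*Q + j = -23*(-1/178) + (-5 + √39) = 23/178 + (-5 + √39) = -867/178 + √39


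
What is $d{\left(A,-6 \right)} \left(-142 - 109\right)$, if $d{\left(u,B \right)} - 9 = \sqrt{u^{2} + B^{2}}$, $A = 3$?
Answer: $-2259 - 753 \sqrt{5} \approx -3942.8$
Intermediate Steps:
$d{\left(u,B \right)} = 9 + \sqrt{B^{2} + u^{2}}$ ($d{\left(u,B \right)} = 9 + \sqrt{u^{2} + B^{2}} = 9 + \sqrt{B^{2} + u^{2}}$)
$d{\left(A,-6 \right)} \left(-142 - 109\right) = \left(9 + \sqrt{\left(-6\right)^{2} + 3^{2}}\right) \left(-142 - 109\right) = \left(9 + \sqrt{36 + 9}\right) \left(-251\right) = \left(9 + \sqrt{45}\right) \left(-251\right) = \left(9 + 3 \sqrt{5}\right) \left(-251\right) = -2259 - 753 \sqrt{5}$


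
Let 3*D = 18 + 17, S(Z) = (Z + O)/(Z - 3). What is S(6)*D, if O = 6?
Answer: 140/3 ≈ 46.667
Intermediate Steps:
S(Z) = (6 + Z)/(-3 + Z) (S(Z) = (Z + 6)/(Z - 3) = (6 + Z)/(-3 + Z))
D = 35/3 (D = (18 + 17)/3 = (1/3)*35 = 35/3 ≈ 11.667)
S(6)*D = ((6 + 6)/(-3 + 6))*(35/3) = (12/3)*(35/3) = ((1/3)*12)*(35/3) = 4*(35/3) = 140/3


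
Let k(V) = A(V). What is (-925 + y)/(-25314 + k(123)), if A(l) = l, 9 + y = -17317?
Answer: 18251/25191 ≈ 0.72450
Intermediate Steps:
y = -17326 (y = -9 - 17317 = -17326)
k(V) = V
(-925 + y)/(-25314 + k(123)) = (-925 - 17326)/(-25314 + 123) = -18251/(-25191) = -18251*(-1/25191) = 18251/25191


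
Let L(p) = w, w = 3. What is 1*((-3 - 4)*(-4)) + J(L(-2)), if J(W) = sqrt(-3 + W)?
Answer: 28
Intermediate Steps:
L(p) = 3
1*((-3 - 4)*(-4)) + J(L(-2)) = 1*((-3 - 4)*(-4)) + sqrt(-3 + 3) = 1*(-7*(-4)) + sqrt(0) = 1*28 + 0 = 28 + 0 = 28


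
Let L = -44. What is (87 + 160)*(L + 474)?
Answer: 106210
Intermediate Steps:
(87 + 160)*(L + 474) = (87 + 160)*(-44 + 474) = 247*430 = 106210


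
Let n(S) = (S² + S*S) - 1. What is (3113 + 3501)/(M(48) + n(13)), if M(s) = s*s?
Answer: 6614/2641 ≈ 2.5044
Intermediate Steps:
M(s) = s²
n(S) = -1 + 2*S² (n(S) = (S² + S²) - 1 = 2*S² - 1 = -1 + 2*S²)
(3113 + 3501)/(M(48) + n(13)) = (3113 + 3501)/(48² + (-1 + 2*13²)) = 6614/(2304 + (-1 + 2*169)) = 6614/(2304 + (-1 + 338)) = 6614/(2304 + 337) = 6614/2641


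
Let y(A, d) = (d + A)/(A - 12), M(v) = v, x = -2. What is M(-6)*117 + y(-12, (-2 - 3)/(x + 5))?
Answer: -50503/72 ≈ -701.43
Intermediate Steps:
y(A, d) = (A + d)/(-12 + A)
M(-6)*117 + y(-12, (-2 - 3)/(x + 5)) = -6*117 + (-12 + (-2 - 3)/(-2 + 5))/(-12 - 12) = -702 + (-12 - 5/3)/(-24) = -702 - (-12 - 5*⅓)/24 = -702 - (-12 - 5/3)/24 = -702 - 1/24*(-41/3) = -702 + 41/72 = -50503/72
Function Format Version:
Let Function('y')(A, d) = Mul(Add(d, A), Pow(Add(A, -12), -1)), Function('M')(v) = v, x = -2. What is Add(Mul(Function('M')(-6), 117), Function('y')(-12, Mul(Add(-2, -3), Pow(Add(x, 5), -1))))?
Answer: Rational(-50503, 72) ≈ -701.43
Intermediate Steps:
Function('y')(A, d) = Mul(Pow(Add(-12, A), -1), Add(A, d)) (Function('y')(A, d) = Mul(Add(A, d), Pow(Add(-12, A), -1)) = Mul(Pow(Add(-12, A), -1), Add(A, d)))
Add(Mul(Function('M')(-6), 117), Function('y')(-12, Mul(Add(-2, -3), Pow(Add(x, 5), -1)))) = Add(Mul(-6, 117), Mul(Pow(Add(-12, -12), -1), Add(-12, Mul(Add(-2, -3), Pow(Add(-2, 5), -1))))) = Add(-702, Mul(Pow(-24, -1), Add(-12, Mul(-5, Pow(3, -1))))) = Add(-702, Mul(Rational(-1, 24), Add(-12, Mul(-5, Rational(1, 3))))) = Add(-702, Mul(Rational(-1, 24), Add(-12, Rational(-5, 3)))) = Add(-702, Mul(Rational(-1, 24), Rational(-41, 3))) = Add(-702, Rational(41, 72)) = Rational(-50503, 72)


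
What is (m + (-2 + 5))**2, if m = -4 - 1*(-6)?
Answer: 25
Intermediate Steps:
m = 2 (m = -4 + 6 = 2)
(m + (-2 + 5))**2 = (2 + (-2 + 5))**2 = (2 + 3)**2 = 5**2 = 25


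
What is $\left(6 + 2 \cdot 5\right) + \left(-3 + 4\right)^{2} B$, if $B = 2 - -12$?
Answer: $30$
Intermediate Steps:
$B = 14$ ($B = 2 + 12 = 14$)
$\left(6 + 2 \cdot 5\right) + \left(-3 + 4\right)^{2} B = \left(6 + 2 \cdot 5\right) + \left(-3 + 4\right)^{2} \cdot 14 = \left(6 + 10\right) + 1^{2} \cdot 14 = 16 + 1 \cdot 14 = 16 + 14 = 30$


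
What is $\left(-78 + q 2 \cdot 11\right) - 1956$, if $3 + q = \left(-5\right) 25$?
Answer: $-4850$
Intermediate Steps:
$q = -128$ ($q = -3 - 125 = -128$)
$\left(-78 + q 2 \cdot 11\right) - 1956 = \left(-78 - 128 \cdot 2 \cdot 11\right) - 1956 = \left(-78 - 2816\right) - 1956 = -2894 - 1956 = -4850$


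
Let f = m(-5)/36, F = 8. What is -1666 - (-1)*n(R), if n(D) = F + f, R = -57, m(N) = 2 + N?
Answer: -19897/12 ≈ -1658.1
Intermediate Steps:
f = -1/12 (f = (2 - 5)/36 = -3*1/36 = -1/12 ≈ -0.083333)
n(D) = 95/12 (n(D) = 8 - 1/12 = 95/12)
-1666 - (-1)*n(R) = -1666 - (-1)*95/12 = -1666 - 1*(-95/12) = -1666 + 95/12 = -19897/12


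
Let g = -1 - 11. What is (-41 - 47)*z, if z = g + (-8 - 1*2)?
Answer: 1936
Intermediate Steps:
g = -12
z = -22 (z = -12 + (-8 - 1*2) = -12 + (-8 - 2) = -12 - 10 = -22)
(-41 - 47)*z = (-41 - 47)*(-22) = -88*(-22) = 1936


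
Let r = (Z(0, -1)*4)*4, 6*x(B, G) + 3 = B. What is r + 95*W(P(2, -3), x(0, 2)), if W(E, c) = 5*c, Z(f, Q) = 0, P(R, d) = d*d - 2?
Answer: -475/2 ≈ -237.50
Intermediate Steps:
x(B, G) = -1/2 + B/6
P(R, d) = -2 + d**2 (P(R, d) = d**2 - 2 = -2 + d**2)
r = 0 (r = (0*4)*4 = 0*4 = 0)
r + 95*W(P(2, -3), x(0, 2)) = 0 + 95*(5*(-1/2 + (1/6)*0)) = 0 + 95*(5*(-1/2 + 0)) = 0 + 95*(5*(-1/2)) = 0 + 95*(-5/2) = 0 - 475/2 = -475/2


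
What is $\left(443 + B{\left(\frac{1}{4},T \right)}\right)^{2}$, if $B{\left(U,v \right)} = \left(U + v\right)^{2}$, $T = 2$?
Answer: $\frac{51394561}{256} \approx 2.0076 \cdot 10^{5}$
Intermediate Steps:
$\left(443 + B{\left(\frac{1}{4},T \right)}\right)^{2} = \left(443 + \left(\frac{1}{4} + 2\right)^{2}\right)^{2} = \left(443 + \left(\frac{9}{4}\right)^{2}\right)^{2} = \left(443 + \frac{81}{16}\right)^{2} = \left(\frac{7169}{16}\right)^{2} = \frac{51394561}{256}$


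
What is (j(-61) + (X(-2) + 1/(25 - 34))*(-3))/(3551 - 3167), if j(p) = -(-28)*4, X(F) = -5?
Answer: 191/576 ≈ 0.33160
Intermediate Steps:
j(p) = 112 (j(p) = -14*(-8) = 112)
(j(-61) + (X(-2) + 1/(25 - 34))*(-3))/(3551 - 3167) = (112 + (-5 + 1/(25 - 34))*(-3))/(3551 - 3167) = (112 + (-5 + 1/(-9))*(-3))/384 = (112 + (-5 - ⅑)*(-3))*(1/384) = (112 - 46/9*(-3))*(1/384) = (112 + 46/3)*(1/384) = (382/3)*(1/384) = 191/576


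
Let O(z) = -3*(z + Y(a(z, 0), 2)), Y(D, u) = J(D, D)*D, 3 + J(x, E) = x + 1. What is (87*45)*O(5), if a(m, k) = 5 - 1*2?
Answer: -93960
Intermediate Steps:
J(x, E) = -2 + x (J(x, E) = -3 + (x + 1) = -3 + (1 + x) = -2 + x)
a(m, k) = 3 (a(m, k) = 5 - 2 = 3)
Y(D, u) = D*(-2 + D) (Y(D, u) = (-2 + D)*D = D*(-2 + D))
O(z) = -9 - 3*z (O(z) = -3*(z + 3*(-2 + 3)) = -3*(z + 3*1) = -3*(z + 3) = -3*(3 + z) = -9 - 3*z)
(87*45)*O(5) = (87*45)*(-9 - 3*5) = 3915*(-9 - 15) = 3915*(-24) = -93960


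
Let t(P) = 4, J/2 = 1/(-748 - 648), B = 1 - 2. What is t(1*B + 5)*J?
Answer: -2/349 ≈ -0.0057307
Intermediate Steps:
B = -1
J = -1/698 (J = 2/(-748 - 648) = 2/(-1396) = 2*(-1/1396) = -1/698 ≈ -0.0014327)
t(1*B + 5)*J = 4*(-1/698) = -2/349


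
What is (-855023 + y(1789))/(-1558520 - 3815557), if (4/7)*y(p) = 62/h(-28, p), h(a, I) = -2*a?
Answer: 13680337/85985232 ≈ 0.15910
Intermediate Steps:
y(p) = 31/16 (y(p) = 7*(62/((-2*(-28))))/4 = 7*(62/56)/4 = 7*(62*(1/56))/4 = (7/4)*(31/28) = 31/16)
(-855023 + y(1789))/(-1558520 - 3815557) = (-855023 + 31/16)/(-1558520 - 3815557) = -13680337/16/(-5374077) = -13680337/16*(-1/5374077) = 13680337/85985232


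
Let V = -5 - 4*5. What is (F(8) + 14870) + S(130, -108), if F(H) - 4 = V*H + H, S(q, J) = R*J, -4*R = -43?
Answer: 13521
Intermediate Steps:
R = 43/4 (R = -¼*(-43) = 43/4 ≈ 10.750)
S(q, J) = 43*J/4
V = -25 (V = -5 - 20 = -25)
F(H) = 4 - 24*H (F(H) = 4 + (-25*H + H) = 4 - 24*H)
(F(8) + 14870) + S(130, -108) = ((4 - 24*8) + 14870) + (43/4)*(-108) = ((4 - 192) + 14870) - 1161 = (-188 + 14870) - 1161 = 14682 - 1161 = 13521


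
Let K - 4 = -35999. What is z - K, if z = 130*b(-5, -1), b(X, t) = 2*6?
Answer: 37555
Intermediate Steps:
b(X, t) = 12
K = -35995 (K = 4 - 35999 = -35995)
z = 1560 (z = 130*12 = 1560)
z - K = 1560 - 1*(-35995) = 1560 + 35995 = 37555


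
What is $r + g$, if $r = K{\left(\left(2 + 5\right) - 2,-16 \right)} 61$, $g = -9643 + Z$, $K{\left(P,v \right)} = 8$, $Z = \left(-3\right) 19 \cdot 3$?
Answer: $-9326$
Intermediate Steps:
$Z = -171$ ($Z = \left(-57\right) 3 = -171$)
$g = -9814$ ($g = -9643 - 171 = -9814$)
$r = 488$ ($r = 8 \cdot 61 = 488$)
$r + g = 488 - 9814 = -9326$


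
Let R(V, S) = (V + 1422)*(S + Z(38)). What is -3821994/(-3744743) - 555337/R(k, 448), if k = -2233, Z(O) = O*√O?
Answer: 172960568545582/55361228239217 - 10551403*√38/59134876 ≈ 2.0243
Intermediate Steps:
Z(O) = O^(3/2)
R(V, S) = (1422 + V)*(S + 38*√38) (R(V, S) = (V + 1422)*(S + 38^(3/2)) = (1422 + V)*(S + 38*√38))
-3821994/(-3744743) - 555337/R(k, 448) = -3821994/(-3744743) - 555337/(1422*448 + 54036*√38 + 448*(-2233) + 38*(-2233)*√38) = -3821994*(-1/3744743) - 555337/(637056 + 54036*√38 - 1000384 - 84854*√38) = 3821994/3744743 - 555337/(-363328 - 30818*√38)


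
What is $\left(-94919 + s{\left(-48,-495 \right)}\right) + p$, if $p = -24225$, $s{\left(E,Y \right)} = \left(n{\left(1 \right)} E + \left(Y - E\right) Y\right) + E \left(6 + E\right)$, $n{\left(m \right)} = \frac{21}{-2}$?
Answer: $104641$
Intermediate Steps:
$n{\left(m \right)} = - \frac{21}{2}$ ($n{\left(m \right)} = 21 \left(- \frac{1}{2}\right) = - \frac{21}{2}$)
$s{\left(E,Y \right)} = - \frac{21 E}{2} + E \left(6 + E\right) + Y \left(Y - E\right)$ ($s{\left(E,Y \right)} = \left(- \frac{21 E}{2} + \left(Y - E\right) Y\right) + E \left(6 + E\right) = \left(- \frac{21 E}{2} + Y \left(Y - E\right)\right) + E \left(6 + E\right) = - \frac{21 E}{2} + E \left(6 + E\right) + Y \left(Y - E\right)$)
$\left(-94919 + s{\left(-48,-495 \right)}\right) + p = \left(-94919 + \left(\left(-48\right)^{2} + \left(-495\right)^{2} - -216 - \left(-48\right) \left(-495\right)\right)\right) - 24225 = \left(-94919 + \left(2304 + 245025 + 216 - 23760\right)\right) - 24225 = \left(-94919 + 223785\right) - 24225 = 128866 - 24225 = 104641$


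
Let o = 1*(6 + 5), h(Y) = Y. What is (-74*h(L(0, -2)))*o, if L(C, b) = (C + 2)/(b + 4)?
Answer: -814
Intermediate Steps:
L(C, b) = (2 + C)/(4 + b)
o = 11 (o = 1*11 = 11)
(-74*h(L(0, -2)))*o = -74*(2 + 0)/(4 - 2)*11 = -74*2/2*11 = -37*2*11 = -74*1*11 = -74*11 = -814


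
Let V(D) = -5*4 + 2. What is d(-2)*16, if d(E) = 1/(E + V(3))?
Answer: -⅘ ≈ -0.80000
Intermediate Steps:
V(D) = -18 (V(D) = -20 + 2 = -18)
d(E) = 1/(-18 + E) (d(E) = 1/(E - 18) = 1/(-18 + E))
d(-2)*16 = 16/(-18 - 2) = 16/(-20) = -1/20*16 = -⅘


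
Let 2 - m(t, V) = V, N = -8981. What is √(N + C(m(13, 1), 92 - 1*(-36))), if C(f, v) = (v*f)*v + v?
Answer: √7531 ≈ 86.781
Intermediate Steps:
m(t, V) = 2 - V
C(f, v) = v + f*v² (C(f, v) = (f*v)*v + v = f*v² + v = v + f*v²)
√(N + C(m(13, 1), 92 - 1*(-36))) = √(-8981 + (92 - 1*(-36))*(1 + (2 - 1*1)*(92 - 1*(-36)))) = √(-8981 + (92 + 36)*(1 + (2 - 1)*(92 + 36))) = √(-8981 + 128*(1 + 1*128)) = √(-8981 + 128*(1 + 128)) = √(-8981 + 128*129) = √(-8981 + 16512) = √7531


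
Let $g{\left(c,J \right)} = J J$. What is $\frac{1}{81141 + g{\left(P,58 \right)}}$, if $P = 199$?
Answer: $\frac{1}{84505} \approx 1.1834 \cdot 10^{-5}$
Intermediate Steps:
$g{\left(c,J \right)} = J^{2}$
$\frac{1}{81141 + g{\left(P,58 \right)}} = \frac{1}{81141 + 58^{2}} = \frac{1}{81141 + 3364} = \frac{1}{84505}$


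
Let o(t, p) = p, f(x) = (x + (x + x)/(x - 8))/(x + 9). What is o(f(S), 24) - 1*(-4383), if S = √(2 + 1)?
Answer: 4407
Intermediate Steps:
S = √3 ≈ 1.7320
f(x) = (x + 2*x/(-8 + x))/(9 + x) (f(x) = (x + (2*x)/(-8 + x))/(9 + x) = (x + 2*x/(-8 + x))/(9 + x))
o(f(S), 24) - 1*(-4383) = 24 - 1*(-4383) = 24 + 4383 = 4407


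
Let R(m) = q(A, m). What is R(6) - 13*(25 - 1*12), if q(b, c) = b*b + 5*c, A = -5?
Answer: -114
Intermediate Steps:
q(b, c) = b**2 + 5*c
R(m) = 25 + 5*m (R(m) = (-5)**2 + 5*m = 25 + 5*m)
R(6) - 13*(25 - 1*12) = (25 + 5*6) - 13*(25 - 1*12) = (25 + 30) - 13*(25 - 12) = 55 - 13*13 = 55 - 169 = -114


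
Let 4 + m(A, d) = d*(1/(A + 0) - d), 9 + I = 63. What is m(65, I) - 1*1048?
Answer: -257866/65 ≈ -3967.2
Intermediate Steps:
I = 54 (I = -9 + 63 = 54)
m(A, d) = -4 + d*(1/A - d) (m(A, d) = -4 + d*(1/(A + 0) - d) = -4 + d*(1/A - d))
m(65, I) - 1*1048 = (-4 - 1*54² + 54/65) - 1*1048 = (-4 - 1*2916 + 54*(1/65)) - 1048 = (-4 - 2916 + 54/65) - 1048 = -189746/65 - 1048 = -257866/65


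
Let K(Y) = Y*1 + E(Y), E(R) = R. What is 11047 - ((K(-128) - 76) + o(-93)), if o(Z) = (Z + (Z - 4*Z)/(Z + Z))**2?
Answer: 9795/4 ≈ 2448.8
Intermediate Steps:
K(Y) = 2*Y (K(Y) = Y*1 + Y = Y + Y = 2*Y)
o(Z) = (-3/2 + Z)**2 (o(Z) = (Z + (-3*Z)/((2*Z)))**2 = (Z + (-3*Z)*(1/(2*Z)))**2 = (Z - 3/2)**2 = (-3/2 + Z)**2)
11047 - ((K(-128) - 76) + o(-93)) = 11047 - ((2*(-128) - 76) + (-3 + 2*(-93))**2/4) = 11047 - ((-256 - 76) + (-3 - 186)**2/4) = 11047 - (-332 + (1/4)*(-189)**2) = 11047 - (-332 + (1/4)*35721) = 11047 - (-332 + 35721/4) = 11047 - 1*34393/4 = 11047 - 34393/4 = 9795/4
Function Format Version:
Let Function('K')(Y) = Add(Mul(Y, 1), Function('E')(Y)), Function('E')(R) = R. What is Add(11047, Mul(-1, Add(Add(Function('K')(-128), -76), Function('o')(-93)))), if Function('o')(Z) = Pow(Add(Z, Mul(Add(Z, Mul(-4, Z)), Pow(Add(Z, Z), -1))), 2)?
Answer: Rational(9795, 4) ≈ 2448.8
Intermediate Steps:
Function('K')(Y) = Mul(2, Y) (Function('K')(Y) = Add(Mul(Y, 1), Y) = Add(Y, Y) = Mul(2, Y))
Function('o')(Z) = Pow(Add(Rational(-3, 2), Z), 2) (Function('o')(Z) = Pow(Add(Z, Mul(Mul(-3, Z), Pow(Mul(2, Z), -1))), 2) = Pow(Add(Z, Mul(Mul(-3, Z), Mul(Rational(1, 2), Pow(Z, -1)))), 2) = Pow(Add(Z, Rational(-3, 2)), 2) = Pow(Add(Rational(-3, 2), Z), 2))
Add(11047, Mul(-1, Add(Add(Function('K')(-128), -76), Function('o')(-93)))) = Add(11047, Mul(-1, Add(Add(Mul(2, -128), -76), Mul(Rational(1, 4), Pow(Add(-3, Mul(2, -93)), 2))))) = Add(11047, Mul(-1, Add(Add(-256, -76), Mul(Rational(1, 4), Pow(Add(-3, -186), 2))))) = Add(11047, Mul(-1, Add(-332, Mul(Rational(1, 4), Pow(-189, 2))))) = Add(11047, Mul(-1, Add(-332, Mul(Rational(1, 4), 35721)))) = Add(11047, Mul(-1, Add(-332, Rational(35721, 4)))) = Add(11047, Mul(-1, Rational(34393, 4))) = Add(11047, Rational(-34393, 4)) = Rational(9795, 4)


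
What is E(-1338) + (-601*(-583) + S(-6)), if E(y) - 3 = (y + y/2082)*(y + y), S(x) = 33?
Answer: 1364621477/347 ≈ 3.9326e+6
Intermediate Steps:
E(y) = 3 + 2083*y²/1041 (E(y) = 3 + (y + y/2082)*(y + y) = 3 + (y + y*(1/2082))*(2*y) = 3 + (y + y/2082)*(2*y) = 3 + (2083*y/2082)*(2*y) = 3 + 2083*y²/1041)
E(-1338) + (-601*(-583) + S(-6)) = (3 + (2083/1041)*(-1338)²) + (-601*(-583) + 33) = (3 + (2083/1041)*1790244) + (350383 + 33) = (3 + 1243026084/347) + 350416 = 1243027125/347 + 350416 = 1364621477/347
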